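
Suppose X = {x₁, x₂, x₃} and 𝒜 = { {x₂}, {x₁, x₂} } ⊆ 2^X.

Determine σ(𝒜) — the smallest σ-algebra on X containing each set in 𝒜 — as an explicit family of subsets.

|σ(𝒜)| = 8.  σ(𝒜) = { {}, {x₁}, {x₂}, {x₃}, {x₁, x₂}, {x₁, x₃}, {x₂, x₃}, X }

Working:
Begin from { {}, {x₂}, {x₁, x₂}, X } (that is, 𝒜 plus ∅ and X).
Pass 1 (2 new):
  {x₃}  = ᶜ of {x₁, x₂}
  {x₁, x₃}  = ᶜ of {x₂}
  (now 6)
Pass 2 adds 1:
  {x₂, x₃}  = {x₃} ∪ {x₂}
  (now 7)
Pass 3: +1 →
  {x₁}  = ᶜ of {x₂, x₃}
  (now 8)
Pass 4: already closed under ᶜ and ∪.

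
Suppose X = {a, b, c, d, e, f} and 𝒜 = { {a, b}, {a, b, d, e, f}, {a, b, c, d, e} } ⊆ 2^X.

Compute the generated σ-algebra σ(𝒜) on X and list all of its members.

σ(𝒜) = { {}, {c}, {f}, {a, b}, {c, f}, {d, e}, {a, b, c}, {a, b, f}, {c, d, e}, {d, e, f}, {a, b, c, f}, {a, b, d, e}, {c, d, e, f}, {a, b, c, d, e}, {a, b, d, e, f}, X }

Derivation:
Start: 𝒜 ∪ {∅, X} = { {}, {a, b}, {a, b, c, d, e}, {a, b, d, e, f}, X }.
Iteration 1 adds 3:
  {c}  = X∖{a, b, d, e, f}
  {f}  = X∖{a, b, c, d, e}
  {c, d, e, f}  = X∖{a, b}
  — 8 sets.
Iteration 2. New:
  {c, f}  = {c} ∪ {f}
  {a, b, c}  = {c} ∪ {a, b}
  {a, b, f}  = {a, b} ∪ {f}
  — 11 sets.
Iteration 3 adds 4:
  {c, d, e}  = X∖{a, b, f}
  {d, e, f}  = X∖{a, b, c}
  {a, b, c, f}  = {c} ∪ {a, b, f}
  {a, b, d, e}  = X∖{c, f}
  — 15 sets.
Iteration 4: 1 new —
  {d, e}  = X∖{a, b, c, f}
  — 16 sets.
After Iteration 5 the family is unchanged; done.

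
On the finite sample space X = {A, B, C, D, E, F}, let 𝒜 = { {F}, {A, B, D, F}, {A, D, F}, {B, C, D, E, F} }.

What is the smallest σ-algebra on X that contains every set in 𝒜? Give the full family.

|σ(𝒜)| = 32.  σ(𝒜) = { {}, {A}, {B}, {D}, {F}, {A, B}, {A, D}, {A, F}, {B, D}, {B, F}, {C, E}, {D, F}, {A, B, D}, {A, B, F}, {A, C, E}, {A, D, F}, {B, C, E}, {B, D, F}, {C, D, E}, {C, E, F}, {A, B, C, E}, {A, B, D, F}, {A, C, D, E}, {A, C, E, F}, {B, C, D, E}, {B, C, E, F}, {C, D, E, F}, {A, B, C, D, E}, {A, B, C, E, F}, {A, C, D, E, F}, {B, C, D, E, F}, X }

Trace:
Seed the family with 𝒜 together with ∅ and X: { {}, {F}, {A, D, F}, {A, B, D, F}, {B, C, D, E, F}, X }.
Round 1: 4 new —
  {A}  = ᶜ of {B, C, D, E, F}
  {C, E}  = ᶜ of {A, B, D, F}
  {B, C, E}  = ᶜ of {A, D, F}
  {A, B, C, D, E}  = ᶜ of {F}
Round 2: +6 →
  {A, F}  = {F} ∪ {A}
  {A, C, E}  = {C, E} ∪ {A}
  {C, E, F}  = {F} ∪ {C, E}
  {A, B, C, E}  = {B, C, E} ∪ {A}
  {B, C, E, F}  = {F} ∪ {B, C, E}
  {A, C, D, E, F}  = {A, D, F} ∪ {C, E}
Round 3 (8 new):
  {B}  = ᶜ of {A, C, D, E, F}
  {A, D}  = ᶜ of {B, C, E, F}
  {D, F}  = ᶜ of {A, B, C, E}
  {A, B, D}  = ᶜ of {C, E, F}
  {B, D, F}  = ᶜ of {A, C, E}
  {A, C, E, F}  = {C, E, F} ∪ {A, F}
  {B, C, D, E}  = ᶜ of {A, F}
  {A, B, C, E, F}  = {B, C, E} ∪ {A, F}
Round 4. New:
  {D}  = ᶜ of {A, B, C, E, F}
  {A, B}  = {B} ∪ {A}
  {B, D}  = ᶜ of {A, C, E, F}
  {B, F}  = {B} ∪ {F}
  {A, B, F}  = {A, F} ∪ {B}
  {A, C, D, E}  = {A, C, E} ∪ {A, D}
  {C, D, E, F}  = {C, E, F} ∪ {D, F}
Round 5. New:
  {C, D, E}  = ᶜ of {A, B, F}
Round 6: no new sets; the family is a σ-algebra.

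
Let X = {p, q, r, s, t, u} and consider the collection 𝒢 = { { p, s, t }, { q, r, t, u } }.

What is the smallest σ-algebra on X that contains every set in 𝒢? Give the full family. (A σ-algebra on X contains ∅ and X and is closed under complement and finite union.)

Initial family (4 sets): { {}, { p, s, t }, { q, r, t, u }, X }.
Iteration 1: 2 new —
  { p, s }  = { q, r, t, u }ᶜ
  { q, r, u }  = { p, s, t }ᶜ
  — 6 sets.
Iteration 2: 1 new —
  { p, q, r, s, u }  = { p, s } ∪ { q, r, u }
  — 7 sets.
Iteration 3. New:
  { t }  = { p, q, r, s, u }ᶜ
  — 8 sets.
Iteration 4: no new sets; the family is a σ-algebra.

Hence σ(𝒢) has 8 members: { {}, { t }, { p, s }, { p, s, t }, { q, r, u }, { q, r, t, u }, { p, q, r, s, u }, X }.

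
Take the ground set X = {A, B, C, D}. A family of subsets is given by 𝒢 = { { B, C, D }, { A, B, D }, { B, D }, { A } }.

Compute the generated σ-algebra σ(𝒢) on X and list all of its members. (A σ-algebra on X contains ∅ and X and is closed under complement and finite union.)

σ(𝒢) (8 sets): { {}, { A }, { C }, { A, C }, { B, D }, { A, B, D }, { B, C, D }, X }

Working:
Seed the family with 𝒢 together with ∅ and X: { {}, { A }, { B, D }, { A, B, D }, { B, C, D }, X }.
Step 1: +2 →
  { C }  = { A, B, D }ᶜ
  { A, C }  = { B, D }ᶜ
Step 2: no new sets; the family is a σ-algebra.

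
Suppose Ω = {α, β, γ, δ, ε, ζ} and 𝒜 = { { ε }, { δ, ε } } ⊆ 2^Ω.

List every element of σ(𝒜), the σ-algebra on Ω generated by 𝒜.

σ(𝒜) (8 sets): { ∅, { δ }, { ε }, { δ, ε }, { α, β, γ, ζ }, { α, β, γ, δ, ζ }, { α, β, γ, ε, ζ }, Ω }

Working:
Begin from { ∅, { ε }, { δ, ε }, Ω } (that is, 𝒜 plus ∅ and Ω).
Round 1 adds 2:
  { α, β, γ, ζ }  = ᶜ of { δ, ε }
  { α, β, γ, δ, ζ }  = ᶜ of { ε }
  — 6 sets.
Round 2 adds 1:
  { α, β, γ, ε, ζ }  = { α, β, γ, ζ } ∪ { ε }
  — 7 sets.
Round 3 (1 new):
  { δ }  = ᶜ of { α, β, γ, ε, ζ }
  — 8 sets.
After Round 4 the family is unchanged; done.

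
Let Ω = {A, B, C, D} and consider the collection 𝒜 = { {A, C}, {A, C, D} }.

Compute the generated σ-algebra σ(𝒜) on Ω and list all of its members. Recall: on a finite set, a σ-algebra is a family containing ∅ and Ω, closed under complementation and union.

|σ(𝒜)| = 8.  σ(𝒜) = { {}, {B}, {D}, {A, C}, {B, D}, {A, B, C}, {A, C, D}, Ω }

Check:
Start: 𝒜 ∪ {∅, Ω} = { {}, {A, C}, {A, C, D}, Ω }.
Step 1: +2 →
  {B}  = Ω∖{A, C, D}
  {B, D}  = Ω∖{A, C}
  |family| = 6
Step 2: 1 new —
  {A, B, C}  = {A, C} ∪ {B}
  |family| = 7
Step 3: 1 new —
  {D}  = Ω∖{A, B, C}
  |family| = 8
After Step 4 the family is unchanged; done.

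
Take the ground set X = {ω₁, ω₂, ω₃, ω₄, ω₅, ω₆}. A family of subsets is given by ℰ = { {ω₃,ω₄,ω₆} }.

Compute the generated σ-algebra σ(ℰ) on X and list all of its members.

Take S₀ = ℰ ∪ {∅, X} = { {}, {ω₃,ω₄,ω₆}, X }.
Iteration 1 adds 1:
  {ω₁,ω₂,ω₅}  = X∖{ω₃,ω₄,ω₆}
Iteration 2 adds nothing — fixpoint reached.

σ(ℰ) = { {}, {ω₁,ω₂,ω₅}, {ω₃,ω₄,ω₆}, X }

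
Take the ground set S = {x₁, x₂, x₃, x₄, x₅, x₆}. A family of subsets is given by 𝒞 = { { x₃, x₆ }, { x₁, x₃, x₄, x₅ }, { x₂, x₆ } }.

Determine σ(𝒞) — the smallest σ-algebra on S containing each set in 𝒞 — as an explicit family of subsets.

|σ(𝒞)| = 16.  σ(𝒞) = { {  }, { x₂ }, { x₃ }, { x₆ }, { x₂, x₃ }, { x₂, x₆ }, { x₃, x₆ }, { x₁, x₄, x₅ }, { x₂, x₃, x₆ }, { x₁, x₂, x₄, x₅ }, { x₁, x₃, x₄, x₅ }, { x₁, x₄, x₅, x₆ }, { x₁, x₂, x₃, x₄, x₅ }, { x₁, x₂, x₄, x₅, x₆ }, { x₁, x₃, x₄, x₅, x₆ }, S }

Trace:
Begin from { {  }, { x₂, x₆ }, { x₃, x₆ }, { x₁, x₃, x₄, x₅ }, S } (that is, 𝒞 plus ∅ and S).
Round 1. New:
  { x₂, x₃, x₆ }  = { x₃, x₆ } ∪ { x₂, x₆ }
  { x₁, x₂, x₄, x₅ }  = { x₃, x₆ }ᶜ
  { x₁, x₃, x₄, x₅, x₆ }  = { x₁, x₃, x₄, x₅ } ∪ { x₃, x₆ }
Round 2. New:
  { x₂ }  = { x₁, x₃, x₄, x₅, x₆ }ᶜ
  { x₁, x₄, x₅ }  = { x₂, x₃, x₆ }ᶜ
  { x₁, x₂, x₃, x₄, x₅ }  = { x₁, x₂, x₄, x₅ } ∪ { x₁, x₃, x₄, x₅ }
  { x₁, x₂, x₄, x₅, x₆ }  = { x₂, x₆ } ∪ { x₁, x₂, x₄, x₅ }
Round 3 adds 2:
  { x₃ }  = { x₁, x₂, x₄, x₅, x₆ }ᶜ
  { x₆ }  = { x₁, x₂, x₃, x₄, x₅ }ᶜ
Round 4: 2 new —
  { x₂, x₃ }  = { x₃ } ∪ { x₂ }
  { x₁, x₄, x₅, x₆ }  = { x₁, x₄, x₅ } ∪ { x₆ }
Round 5: stable.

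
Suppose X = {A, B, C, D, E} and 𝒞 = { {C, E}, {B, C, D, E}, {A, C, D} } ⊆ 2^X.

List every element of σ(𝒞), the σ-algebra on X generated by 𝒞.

Start: 𝒞 ∪ {∅, X} = { ∅, {C, E}, {A, C, D}, {B, C, D, E}, X }.
Step 1: 4 new —
  {A}  = complement {B, C, D, E}
  {B, E}  = complement {A, C, D}
  {A, B, D}  = complement {C, E}
  {A, C, D, E}  = {A, C, D} ∪ {C, E}
  — 9 sets.
Step 2: +6 →
  {B}  = complement {A, C, D, E}
  {A, B, E}  = {B, E} ∪ {A}
  {A, C, E}  = {C, E} ∪ {A}
  {B, C, E}  = {B, E} ∪ {C, E}
  {A, B, C, D}  = {A, B, D} ∪ {A, C, D}
  {A, B, D, E}  = {B, E} ∪ {A, B, D}
  — 15 sets.
Step 3: +7 →
  {C}  = complement {A, B, D, E}
  {E}  = complement {A, B, C, D}
  {A, B}  = {B} ∪ {A}
  {A, D}  = complement {B, C, E}
  {B, D}  = complement {A, C, E}
  {C, D}  = complement {A, B, E}
  {A, B, C, E}  = {B, E} ∪ {A, C, E}
  — 22 sets.
Step 4 (9 new):
  {D}  = complement {A, B, C, E}
  {A, C}  = {C} ∪ {A}
  {A, E}  = {E} ∪ {A}
  {B, C}  = {B} ∪ {C}
  {A, B, C}  = {A, B} ∪ {C}
  {A, D, E}  = {A, D} ∪ {E}
  {B, C, D}  = {C, D} ∪ {B}
  {B, D, E}  = {B, E} ∪ {B, D}
  {C, D, E}  = complement {A, B}
  — 31 sets.
Step 5: +1 →
  {D, E}  = complement {A, B, C}
  — 32 sets.
Step 6 adds nothing — fixpoint reached.

Hence σ(𝒞) has 32 members: { ∅, {A}, {B}, {C}, {D}, {E}, {A, B}, {A, C}, {A, D}, {A, E}, {B, C}, {B, D}, {B, E}, {C, D}, {C, E}, {D, E}, {A, B, C}, {A, B, D}, {A, B, E}, {A, C, D}, {A, C, E}, {A, D, E}, {B, C, D}, {B, C, E}, {B, D, E}, {C, D, E}, {A, B, C, D}, {A, B, C, E}, {A, B, D, E}, {A, C, D, E}, {B, C, D, E}, X }.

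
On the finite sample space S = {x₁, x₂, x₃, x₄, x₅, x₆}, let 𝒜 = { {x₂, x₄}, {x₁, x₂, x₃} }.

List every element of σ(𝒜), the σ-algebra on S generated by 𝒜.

Take S₀ = 𝒜 ∪ {∅, S} = { {}, {x₂, x₄}, {x₁, x₂, x₃}, S }.
Pass 1 adds 3:
  {x₄, x₅, x₆}  = {x₁, x₂, x₃}ᶜ
  {x₁, x₂, x₃, x₄}  = {x₂, x₄} ∪ {x₁, x₂, x₃}
  {x₁, x₃, x₅, x₆}  = {x₂, x₄}ᶜ
  — 7 sets.
Pass 2: 4 new —
  {x₅, x₆}  = {x₁, x₂, x₃, x₄}ᶜ
  {x₂, x₄, x₅, x₆}  = {x₄, x₅, x₆} ∪ {x₂, x₄}
  {x₁, x₂, x₃, x₅, x₆}  = {x₁, x₃, x₅, x₆} ∪ {x₁, x₂, x₃}
  {x₁, x₃, x₄, x₅, x₆}  = {x₁, x₃, x₅, x₆} ∪ {x₄, x₅, x₆}
  — 11 sets.
Pass 3. New:
  {x₂}  = {x₁, x₃, x₄, x₅, x₆}ᶜ
  {x₄}  = {x₁, x₂, x₃, x₅, x₆}ᶜ
  {x₁, x₃}  = {x₂, x₄, x₅, x₆}ᶜ
  — 14 sets.
Pass 4 (2 new):
  {x₁, x₃, x₄}  = {x₁, x₃} ∪ {x₄}
  {x₂, x₅, x₆}  = {x₅, x₆} ∪ {x₂}
  — 16 sets.
Pass 5 adds nothing — fixpoint reached.

|σ(𝒜)| = 16.  σ(𝒜) = { {}, {x₂}, {x₄}, {x₁, x₃}, {x₂, x₄}, {x₅, x₆}, {x₁, x₂, x₃}, {x₁, x₃, x₄}, {x₂, x₅, x₆}, {x₄, x₅, x₆}, {x₁, x₂, x₃, x₄}, {x₁, x₃, x₅, x₆}, {x₂, x₄, x₅, x₆}, {x₁, x₂, x₃, x₅, x₆}, {x₁, x₃, x₄, x₅, x₆}, S }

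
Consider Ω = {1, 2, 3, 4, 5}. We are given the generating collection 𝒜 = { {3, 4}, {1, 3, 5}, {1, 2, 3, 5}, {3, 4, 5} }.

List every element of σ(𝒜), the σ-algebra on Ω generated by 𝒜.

Answer: σ(𝒜) = { ∅, {1}, {2}, {3}, {4}, {5}, {1, 2}, {1, 3}, {1, 4}, {1, 5}, {2, 3}, {2, 4}, {2, 5}, {3, 4}, {3, 5}, {4, 5}, {1, 2, 3}, {1, 2, 4}, {1, 2, 5}, {1, 3, 4}, {1, 3, 5}, {1, 4, 5}, {2, 3, 4}, {2, 3, 5}, {2, 4, 5}, {3, 4, 5}, {1, 2, 3, 4}, {1, 2, 3, 5}, {1, 2, 4, 5}, {1, 3, 4, 5}, {2, 3, 4, 5}, Ω }

Derivation:
Take S₀ = 𝒜 ∪ {∅, Ω} = { ∅, {3, 4}, {1, 3, 5}, {3, 4, 5}, {1, 2, 3, 5}, Ω }.
Round 1: +5 →
  {4}  = complement {1, 2, 3, 5}
  {1, 2}  = complement {3, 4, 5}
  {2, 4}  = complement {1, 3, 5}
  {1, 2, 5}  = complement {3, 4}
  {1, 3, 4, 5}  = {3, 4, 5} ∪ {1, 3, 5}
  (now 11)
Round 2 (6 new):
  {2}  = complement {1, 3, 4, 5}
  {1, 2, 4}  = {1, 2} ∪ {4}
  {2, 3, 4}  = {3, 4} ∪ {2, 4}
  {1, 2, 3, 4}  = {3, 4} ∪ {1, 2}
  {1, 2, 4, 5}  = {1, 2, 5} ∪ {4}
  {2, 3, 4, 5}  = {3, 4, 5} ∪ {2, 4}
  (now 17)
Round 3 (5 new):
  {1}  = complement {2, 3, 4, 5}
  {3}  = complement {1, 2, 4, 5}
  {5}  = complement {1, 2, 3, 4}
  {1, 5}  = complement {2, 3, 4}
  {3, 5}  = complement {1, 2, 4}
  (now 22)
Round 4: +10 →
  {1, 3}  = {3} ∪ {1}
  {1, 4}  = {4} ∪ {1}
  {2, 3}  = {2} ∪ {3}
  {2, 5}  = {2} ∪ {5}
  {4, 5}  = {5} ∪ {4}
  {1, 2, 3}  = {1, 2} ∪ {3}
  {1, 3, 4}  = {3, 4} ∪ {1}
  {1, 4, 5}  = {1, 5} ∪ {4}
  {2, 3, 5}  = {2} ∪ {3, 5}
  {2, 4, 5}  = {5} ∪ {2, 4}
  (now 32)
After Round 5 the family is unchanged; done.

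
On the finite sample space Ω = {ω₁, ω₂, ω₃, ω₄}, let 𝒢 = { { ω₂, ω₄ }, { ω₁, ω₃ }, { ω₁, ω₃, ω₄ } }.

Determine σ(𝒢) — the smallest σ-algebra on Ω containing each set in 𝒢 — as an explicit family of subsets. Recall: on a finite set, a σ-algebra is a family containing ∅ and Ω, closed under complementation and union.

Answer: σ(𝒢) = { {  }, { ω₂ }, { ω₄ }, { ω₁, ω₃ }, { ω₂, ω₄ }, { ω₁, ω₂, ω₃ }, { ω₁, ω₃, ω₄ }, Ω }

Derivation:
Take S₀ = 𝒢 ∪ {∅, Ω} = { {  }, { ω₁, ω₃ }, { ω₂, ω₄ }, { ω₁, ω₃, ω₄ }, Ω }.
Pass 1. New:
  { ω₂ }  = complement { ω₁, ω₃, ω₄ }
  [6 total]
Pass 2: +1 →
  { ω₁, ω₂, ω₃ }  = { ω₂ } ∪ { ω₁, ω₃ }
  [7 total]
Pass 3. New:
  { ω₄ }  = complement { ω₁, ω₂, ω₃ }
  [8 total]
Pass 4: no new sets; the family is a σ-algebra.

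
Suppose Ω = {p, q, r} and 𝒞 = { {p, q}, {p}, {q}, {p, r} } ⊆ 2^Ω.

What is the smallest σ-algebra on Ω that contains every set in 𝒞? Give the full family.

|σ(𝒞)| = 8.  σ(𝒞) = { {}, {p}, {q}, {r}, {p, q}, {p, r}, {q, r}, Ω }

Derivation:
Initial family (6 sets): { {}, {p}, {q}, {p, q}, {p, r}, Ω }.
Round 1 (2 new):
  {r}  = ᶜ of {p, q}
  {q, r}  = ᶜ of {p}
  |family| = 8
Round 2: stable.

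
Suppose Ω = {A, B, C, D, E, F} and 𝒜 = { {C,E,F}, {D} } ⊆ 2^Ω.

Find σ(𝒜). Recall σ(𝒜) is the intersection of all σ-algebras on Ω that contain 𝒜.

Start: 𝒜 ∪ {∅, Ω} = { ∅, {D}, {C,E,F}, Ω }.
Round 1: +3 →
  {A,B,D}  = {C,E,F}ᶜ
  {C,D,E,F}  = {D} ∪ {C,E,F}
  {A,B,C,E,F}  = {D}ᶜ
  (now 7)
Round 2: +1 →
  {A,B}  = {C,D,E,F}ᶜ
  (now 8)
Round 3 adds nothing — fixpoint reached.

|σ(𝒜)| = 8.  σ(𝒜) = { ∅, {D}, {A,B}, {A,B,D}, {C,E,F}, {C,D,E,F}, {A,B,C,E,F}, Ω }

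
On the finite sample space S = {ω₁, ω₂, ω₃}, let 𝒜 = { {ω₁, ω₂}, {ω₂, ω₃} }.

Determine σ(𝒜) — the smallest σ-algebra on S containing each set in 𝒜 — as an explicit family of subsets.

|σ(𝒜)| = 8.  σ(𝒜) = { {}, {ω₁}, {ω₂}, {ω₃}, {ω₁, ω₂}, {ω₁, ω₃}, {ω₂, ω₃}, S }

Trace:
Take S₀ = 𝒜 ∪ {∅, S} = { {}, {ω₁, ω₂}, {ω₂, ω₃}, S }.
Pass 1: +2 →
  {ω₁}  = complement {ω₂, ω₃}
  {ω₃}  = complement {ω₁, ω₂}
  (now 6)
Pass 2 adds 1:
  {ω₁, ω₃}  = {ω₃} ∪ {ω₁}
  (now 7)
Pass 3: +1 →
  {ω₂}  = complement {ω₁, ω₃}
  (now 8)
Pass 4: stable.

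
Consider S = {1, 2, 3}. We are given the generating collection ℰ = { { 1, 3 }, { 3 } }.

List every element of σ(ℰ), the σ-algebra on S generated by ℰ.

Begin from { ∅, { 3 }, { 1, 3 }, S } (that is, ℰ plus ∅ and S).
Step 1 adds 2:
  { 2 }  = S∖{ 1, 3 }
  { 1, 2 }  = S∖{ 3 }
  — 6 sets.
Step 2 adds 1:
  { 2, 3 }  = { 3 } ∪ { 2 }
  — 7 sets.
Step 3: 1 new —
  { 1 }  = S∖{ 2, 3 }
  — 8 sets.
Step 4: already closed under ᶜ and ∪.

Hence σ(ℰ) has 8 members: { ∅, { 1 }, { 2 }, { 3 }, { 1, 2 }, { 1, 3 }, { 2, 3 }, S }.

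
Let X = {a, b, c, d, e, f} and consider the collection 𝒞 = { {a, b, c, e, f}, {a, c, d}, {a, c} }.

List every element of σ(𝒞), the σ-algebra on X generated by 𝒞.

Seed the family with 𝒞 together with ∅ and X: { {}, {a, c}, {a, c, d}, {a, b, c, e, f}, X }.
Iteration 1: 3 new —
  {d}  = complement {a, b, c, e, f}
  {b, e, f}  = complement {a, c, d}
  {b, d, e, f}  = complement {a, c}
  — 8 sets.
Iteration 2: already closed under ᶜ and ∪.

Therefore σ(𝒞) = { {}, {d}, {a, c}, {a, c, d}, {b, e, f}, {b, d, e, f}, {a, b, c, e, f}, X } (|σ(𝒞)| = 8).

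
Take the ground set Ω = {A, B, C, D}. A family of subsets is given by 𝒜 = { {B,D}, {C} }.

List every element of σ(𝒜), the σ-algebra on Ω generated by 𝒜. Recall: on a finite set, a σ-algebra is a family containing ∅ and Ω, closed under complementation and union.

σ(𝒜) (8 sets): { {}, {A}, {C}, {A,C}, {B,D}, {A,B,D}, {B,C,D}, Ω }

Trace:
Initial family (4 sets): { {}, {C}, {B,D}, Ω }.
Pass 1. New:
  {A,C}  = {B,D}ᶜ
  {A,B,D}  = {C}ᶜ
  {B,C,D}  = {C} ∪ {B,D}
  [7 total]
Pass 2 adds 1:
  {A}  = {B,C,D}ᶜ
  [8 total]
Pass 3 adds nothing — fixpoint reached.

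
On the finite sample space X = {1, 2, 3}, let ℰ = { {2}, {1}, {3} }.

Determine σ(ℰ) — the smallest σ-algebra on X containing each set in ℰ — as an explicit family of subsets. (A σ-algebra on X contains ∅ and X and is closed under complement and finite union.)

|σ(ℰ)| = 8.  σ(ℰ) = { {}, {1}, {2}, {3}, {1,2}, {1,3}, {2,3}, X }

Check:
Start: ℰ ∪ {∅, X} = { {}, {1}, {2}, {3}, X }.
Round 1: 3 new —
  {1,2}  = complement {3}
  {1,3}  = complement {2}
  {2,3}  = complement {1}
  |family| = 8
After Round 2 the family is unchanged; done.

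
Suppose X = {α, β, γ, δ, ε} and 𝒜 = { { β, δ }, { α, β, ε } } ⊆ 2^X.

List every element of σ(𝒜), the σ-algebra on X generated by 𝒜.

|σ(𝒜)| = 16.  σ(𝒜) = { ∅, { β }, { γ }, { δ }, { α, ε }, { β, γ }, { β, δ }, { γ, δ }, { α, β, ε }, { α, γ, ε }, { α, δ, ε }, { β, γ, δ }, { α, β, γ, ε }, { α, β, δ, ε }, { α, γ, δ, ε }, X }

Working:
Begin from { ∅, { β, δ }, { α, β, ε }, X } (that is, 𝒜 plus ∅ and X).
Pass 1 (3 new):
  { γ, δ }  = { α, β, ε }ᶜ
  { α, γ, ε }  = { β, δ }ᶜ
  { α, β, δ, ε }  = { α, β, ε } ∪ { β, δ }
  (now 7)
Pass 2 adds 4:
  { γ }  = { α, β, δ, ε }ᶜ
  { β, γ, δ }  = { γ, δ } ∪ { β, δ }
  { α, β, γ, ε }  = { α, β, ε } ∪ { α, γ, ε }
  { α, γ, δ, ε }  = { γ, δ } ∪ { α, γ, ε }
  (now 11)
Pass 3. New:
  { β }  = { α, γ, δ, ε }ᶜ
  { δ }  = { α, β, γ, ε }ᶜ
  { α, ε }  = { β, γ, δ }ᶜ
  (now 14)
Pass 4: +2 →
  { β, γ }  = { γ } ∪ { β }
  { α, δ, ε }  = { α, ε } ∪ { δ }
  (now 16)
Pass 5: closed — nothing new.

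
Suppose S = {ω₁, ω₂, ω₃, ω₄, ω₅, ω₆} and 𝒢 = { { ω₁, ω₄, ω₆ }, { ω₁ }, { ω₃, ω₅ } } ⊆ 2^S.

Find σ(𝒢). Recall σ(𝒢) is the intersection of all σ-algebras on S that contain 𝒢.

Answer: σ(𝒢) = { {}, { ω₁ }, { ω₂ }, { ω₁, ω₂ }, { ω₃, ω₅ }, { ω₄, ω₆ }, { ω₁, ω₃, ω₅ }, { ω₁, ω₄, ω₆ }, { ω₂, ω₃, ω₅ }, { ω₂, ω₄, ω₆ }, { ω₁, ω₂, ω₃, ω₅ }, { ω₁, ω₂, ω₄, ω₆ }, { ω₃, ω₄, ω₅, ω₆ }, { ω₁, ω₃, ω₄, ω₅, ω₆ }, { ω₂, ω₃, ω₄, ω₅, ω₆ }, S }

Trace:
Seed the family with 𝒢 together with ∅ and S: { {}, { ω₁ }, { ω₃, ω₅ }, { ω₁, ω₄, ω₆ }, S }.
Pass 1: 5 new —
  { ω₁, ω₃, ω₅ }  = { ω₃, ω₅ } ∪ { ω₁ }
  { ω₂, ω₃, ω₅ }  = ᶜ of { ω₁, ω₄, ω₆ }
  { ω₁, ω₂, ω₄, ω₆ }  = ᶜ of { ω₃, ω₅ }
  { ω₁, ω₃, ω₄, ω₅, ω₆ }  = { ω₃, ω₅ } ∪ { ω₁, ω₄, ω₆ }
  { ω₂, ω₃, ω₄, ω₅, ω₆ }  = ᶜ of { ω₁ }
  |family| = 10
Pass 2: +3 →
  { ω₂ }  = ᶜ of { ω₁, ω₃, ω₄, ω₅, ω₆ }
  { ω₂, ω₄, ω₆ }  = ᶜ of { ω₁, ω₃, ω₅ }
  { ω₁, ω₂, ω₃, ω₅ }  = { ω₁, ω₃, ω₅ } ∪ { ω₂, ω₃, ω₅ }
  |family| = 13
Pass 3 adds 2:
  { ω₁, ω₂ }  = { ω₂ } ∪ { ω₁ }
  { ω₄, ω₆ }  = ᶜ of { ω₁, ω₂, ω₃, ω₅ }
  |family| = 15
Pass 4. New:
  { ω₃, ω₄, ω₅, ω₆ }  = ᶜ of { ω₁, ω₂ }
  |family| = 16
Pass 5 adds nothing — fixpoint reached.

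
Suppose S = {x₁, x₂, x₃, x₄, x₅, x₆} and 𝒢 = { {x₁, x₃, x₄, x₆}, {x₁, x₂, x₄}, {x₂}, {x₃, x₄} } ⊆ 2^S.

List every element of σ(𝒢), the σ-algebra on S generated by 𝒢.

Begin from { {}, {x₂}, {x₃, x₄}, {x₁, x₂, x₄}, {x₁, x₃, x₄, x₆}, S } (that is, 𝒢 plus ∅ and S).
Iteration 1: 7 new —
  {x₂, x₅}  = ᶜ of {x₁, x₃, x₄, x₆}
  {x₂, x₃, x₄}  = {x₃, x₄} ∪ {x₂}
  {x₃, x₅, x₆}  = ᶜ of {x₁, x₂, x₄}
  {x₁, x₂, x₃, x₄}  = {x₃, x₄} ∪ {x₁, x₂, x₄}
  {x₁, x₂, x₅, x₆}  = ᶜ of {x₃, x₄}
  {x₁, x₂, x₃, x₄, x₆}  = {x₁, x₃, x₄, x₆} ∪ {x₂}
  {x₁, x₃, x₄, x₅, x₆}  = ᶜ of {x₂}
  |family| = 13
Iteration 2 (11 new):
  {x₅}  = ᶜ of {x₁, x₂, x₃, x₄, x₆}
  {x₅, x₆}  = ᶜ of {x₁, x₂, x₃, x₄}
  {x₁, x₅, x₆}  = ᶜ of {x₂, x₃, x₄}
  {x₁, x₂, x₄, x₅}  = {x₂, x₅} ∪ {x₁, x₂, x₄}
  {x₂, x₃, x₄, x₅}  = {x₂, x₅} ∪ {x₃, x₄}
  {x₂, x₃, x₅, x₆}  = {x₂, x₅} ∪ {x₃, x₅, x₆}
  {x₃, x₄, x₅, x₆}  = {x₃, x₄} ∪ {x₃, x₅, x₆}
  {x₁, x₂, x₃, x₄, x₅}  = {x₂, x₅} ∪ {x₁, x₂, x₃, x₄}
  {x₁, x₂, x₃, x₅, x₆}  = {x₃, x₅, x₆} ∪ {x₁, x₂, x₅, x₆}
  {x₁, x₂, x₄, x₅, x₆}  = {x₁, x₂, x₄} ∪ {x₁, x₂, x₅, x₆}
  {x₂, x₃, x₄, x₅, x₆}  = {x₂, x₃, x₄} ∪ {x₃, x₅, x₆}
  |family| = 24
Iteration 3: +11 →
  {x₁}  = ᶜ of {x₂, x₃, x₄, x₅, x₆}
  {x₃}  = ᶜ of {x₁, x₂, x₄, x₅, x₆}
  {x₄}  = ᶜ of {x₁, x₂, x₃, x₅, x₆}
  {x₆}  = ᶜ of {x₁, x₂, x₃, x₄, x₅}
  {x₁, x₂}  = ᶜ of {x₃, x₄, x₅, x₆}
  {x₁, x₄}  = ᶜ of {x₂, x₃, x₅, x₆}
  {x₁, x₆}  = ᶜ of {x₂, x₃, x₄, x₅}
  {x₃, x₆}  = ᶜ of {x₁, x₂, x₄, x₅}
  {x₂, x₅, x₆}  = {x₂, x₅} ∪ {x₅, x₆}
  {x₃, x₄, x₅}  = {x₃, x₄} ∪ {x₅}
  {x₁, x₃, x₅, x₆}  = {x₁, x₅, x₆} ∪ {x₃, x₅, x₆}
  |family| = 35
Iteration 4: 26 new —
  {x₁, x₃}  = {x₁} ∪ {x₃}
  {x₁, x₅}  = {x₁} ∪ {x₅}
  {x₂, x₃}  = {x₂} ∪ {x₃}
  {x₂, x₄}  = ᶜ of {x₁, x₃, x₅, x₆}
  {x₂, x₆}  = {x₂} ∪ {x₆}
  {x₃, x₅}  = {x₅} ∪ {x₃}
  {x₄, x₅}  = {x₅} ∪ {x₄}
  {x₄, x₆}  = {x₆} ∪ {x₄}
  {x₁, x₂, x₃}  = {x₁, x₂} ∪ {x₃}
  {x₁, x₂, x₅}  = {x₂, x₅} ∪ {x₁, x₂}
  {x₁, x₂, x₆}  = ᶜ of {x₃, x₄, x₅}
  {x₁, x₃, x₄}  = ᶜ of {x₂, x₅, x₆}
  {x₁, x₃, x₆}  = {x₁} ∪ {x₃, x₆}
  {x₁, x₄, x₅}  = {x₅} ∪ {x₁, x₄}
  {x₁, x₄, x₆}  = {x₁, x₆} ∪ {x₁, x₄}
  {x₂, x₃, x₅}  = {x₂, x₅} ∪ {x₃}
  {x₂, x₃, x₆}  = {x₂} ∪ {x₃, x₆}
  {x₂, x₄, x₅}  = {x₂, x₅} ∪ {x₄}
  {x₃, x₄, x₆}  = {x₃, x₄} ∪ {x₆}
  {x₄, x₅, x₆}  = {x₅, x₆} ∪ {x₄}
  {x₁, x₂, x₃, x₆}  = {x₁, x₂} ∪ {x₃, x₆}
  {x₁, x₂, x₄, x₆}  = {x₁, x₆} ∪ {x₁, x₂, x₄}
  {x₁, x₃, x₄, x₅}  = {x₃, x₄, x₅} ∪ {x₁}
  {x₁, x₄, x₅, x₆}  = {x₅, x₆} ∪ {x₁, x₄}
  {x₂, x₃, x₄, x₆}  = {x₆} ∪ {x₂, x₃, x₄}
  {x₂, x₄, x₅, x₆}  = {x₂, x₅, x₆} ∪ {x₄}
  |family| = 61
Iteration 5: +3 →
  {x₁, x₃, x₅}  = {x₁, x₃} ∪ {x₁, x₅}
  {x₂, x₄, x₆}  = {x₂} ∪ {x₄, x₆}
  {x₁, x₂, x₃, x₅}  = ᶜ of {x₄, x₆}
  |family| = 64
Iteration 6: no new sets; the family is a σ-algebra.

Hence σ(𝒢) has 64 members: { {}, {x₁}, {x₂}, {x₃}, {x₄}, {x₅}, {x₆}, {x₁, x₂}, {x₁, x₃}, {x₁, x₄}, {x₁, x₅}, {x₁, x₆}, {x₂, x₃}, {x₂, x₄}, {x₂, x₅}, {x₂, x₆}, {x₃, x₄}, {x₃, x₅}, {x₃, x₆}, {x₄, x₅}, {x₄, x₆}, {x₅, x₆}, {x₁, x₂, x₃}, {x₁, x₂, x₄}, {x₁, x₂, x₅}, {x₁, x₂, x₆}, {x₁, x₃, x₄}, {x₁, x₃, x₅}, {x₁, x₃, x₆}, {x₁, x₄, x₅}, {x₁, x₄, x₆}, {x₁, x₅, x₆}, {x₂, x₃, x₄}, {x₂, x₃, x₅}, {x₂, x₃, x₆}, {x₂, x₄, x₅}, {x₂, x₄, x₆}, {x₂, x₅, x₆}, {x₃, x₄, x₅}, {x₃, x₄, x₆}, {x₃, x₅, x₆}, {x₄, x₅, x₆}, {x₁, x₂, x₃, x₄}, {x₁, x₂, x₃, x₅}, {x₁, x₂, x₃, x₆}, {x₁, x₂, x₄, x₅}, {x₁, x₂, x₄, x₆}, {x₁, x₂, x₅, x₆}, {x₁, x₃, x₄, x₅}, {x₁, x₃, x₄, x₆}, {x₁, x₃, x₅, x₆}, {x₁, x₄, x₅, x₆}, {x₂, x₃, x₄, x₅}, {x₂, x₃, x₄, x₆}, {x₂, x₃, x₅, x₆}, {x₂, x₄, x₅, x₆}, {x₃, x₄, x₅, x₆}, {x₁, x₂, x₃, x₄, x₅}, {x₁, x₂, x₃, x₄, x₆}, {x₁, x₂, x₃, x₅, x₆}, {x₁, x₂, x₄, x₅, x₆}, {x₁, x₃, x₄, x₅, x₆}, {x₂, x₃, x₄, x₅, x₆}, S }.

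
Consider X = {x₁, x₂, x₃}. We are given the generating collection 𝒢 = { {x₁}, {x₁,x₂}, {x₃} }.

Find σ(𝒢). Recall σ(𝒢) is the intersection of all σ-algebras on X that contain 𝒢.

Seed the family with 𝒢 together with ∅ and X: { {}, {x₁}, {x₃}, {x₁,x₂}, X }.
Round 1 (2 new):
  {x₁,x₃}  = {x₃} ∪ {x₁}
  {x₂,x₃}  = X∖{x₁}
  [7 total]
Round 2: 1 new —
  {x₂}  = X∖{x₁,x₃}
  [8 total]
Round 3: closed — nothing new.

σ(𝒢) = { {}, {x₁}, {x₂}, {x₃}, {x₁,x₂}, {x₁,x₃}, {x₂,x₃}, X }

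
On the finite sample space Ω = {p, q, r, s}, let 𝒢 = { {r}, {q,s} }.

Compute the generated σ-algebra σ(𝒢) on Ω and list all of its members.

σ(𝒢) (8 sets): { ∅, {p}, {r}, {p,r}, {q,s}, {p,q,s}, {q,r,s}, Ω }

Check:
Take S₀ = 𝒢 ∪ {∅, Ω} = { ∅, {r}, {q,s}, Ω }.
Pass 1 (3 new):
  {p,r}  = complement {q,s}
  {p,q,s}  = complement {r}
  {q,r,s}  = {r} ∪ {q,s}
  [7 total]
Pass 2 (1 new):
  {p}  = complement {q,r,s}
  [8 total]
Pass 3: no new sets; the family is a σ-algebra.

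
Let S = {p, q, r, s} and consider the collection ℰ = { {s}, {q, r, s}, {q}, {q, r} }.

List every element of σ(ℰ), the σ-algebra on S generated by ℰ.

σ(ℰ) = { {}, {p}, {q}, {r}, {s}, {p, q}, {p, r}, {p, s}, {q, r}, {q, s}, {r, s}, {p, q, r}, {p, q, s}, {p, r, s}, {q, r, s}, S }

Trace:
Begin from { {}, {q}, {s}, {q, r}, {q, r, s}, S } (that is, ℰ plus ∅ and S).
Pass 1 (5 new):
  {p}  = S∖{q, r, s}
  {p, s}  = S∖{q, r}
  {q, s}  = {s} ∪ {q}
  {p, q, r}  = S∖{s}
  {p, r, s}  = S∖{q}
  |family| = 11
Pass 2 (3 new):
  {p, q}  = {q} ∪ {p}
  {p, r}  = S∖{q, s}
  {p, q, s}  = {q} ∪ {p, s}
  |family| = 14
Pass 3 adds 2:
  {r}  = S∖{p, q, s}
  {r, s}  = S∖{p, q}
  |family| = 16
Pass 4: closed — nothing new.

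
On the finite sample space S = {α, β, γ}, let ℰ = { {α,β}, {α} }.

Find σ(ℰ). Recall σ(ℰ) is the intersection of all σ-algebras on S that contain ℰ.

Start: ℰ ∪ {∅, S} = { {}, {α}, {α,β}, S }.
Pass 1: +2 →
  {γ}  = S∖{α,β}
  {β,γ}  = S∖{α}
  |family| = 6
Pass 2 adds 1:
  {α,γ}  = {γ} ∪ {α}
  |family| = 7
Pass 3: +1 →
  {β}  = S∖{α,γ}
  |family| = 8
Pass 4 adds nothing — fixpoint reached.

Hence σ(ℰ) has 8 members: { {}, {α}, {β}, {γ}, {α,β}, {α,γ}, {β,γ}, S }.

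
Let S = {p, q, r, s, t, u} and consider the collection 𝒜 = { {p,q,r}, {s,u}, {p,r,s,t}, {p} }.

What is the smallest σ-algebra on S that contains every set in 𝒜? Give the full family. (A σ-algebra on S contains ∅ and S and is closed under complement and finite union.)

Take S₀ = 𝒜 ∪ {∅, S} = { {}, {p}, {s,u}, {p,q,r}, {p,r,s,t}, S }.
Iteration 1. New:
  {q,u}  = ᶜ of {p,r,s,t}
  {p,s,u}  = {s,u} ∪ {p}
  {s,t,u}  = ᶜ of {p,q,r}
  {p,q,r,t}  = ᶜ of {s,u}
  {p,q,r,s,t}  = {p,q,r} ∪ {p,r,s,t}
  {p,q,r,s,u}  = {p,q,r} ∪ {s,u}
  {p,r,s,t,u}  = {p,r,s,t} ∪ {s,u}
  {q,r,s,t,u}  = ᶜ of {p}
  (now 14)
Iteration 2: 11 new —
  {q}  = ᶜ of {p,r,s,t,u}
  {t}  = ᶜ of {p,q,r,s,u}
  {u}  = ᶜ of {p,q,r,s,t}
  {p,q,u}  = {q,u} ∪ {p}
  {q,r,t}  = ᶜ of {p,s,u}
  {q,s,u}  = {q,u} ∪ {s,u}
  {p,q,r,u}  = {p,q,r} ∪ {q,u}
  {p,q,s,u}  = {q,u} ∪ {p,s,u}
  {p,s,t,u}  = {p,s,u} ∪ {s,t,u}
  {q,s,t,u}  = {q,u} ∪ {s,t,u}
  {p,q,r,t,u}  = {q,u} ∪ {p,q,r,t}
  (now 25)
Iteration 3: 16 new —
  {s}  = ᶜ of {p,q,r,t,u}
  {p,q}  = {q} ∪ {p}
  {p,r}  = ᶜ of {q,s,t,u}
  {p,t}  = {t} ∪ {p}
  {p,u}  = {u} ∪ {p}
  {q,r}  = ᶜ of {p,s,t,u}
  {q,t}  = {q} ∪ {t}
  {r,t}  = ᶜ of {p,q,s,u}
  {s,t}  = ᶜ of {p,q,r,u}
  {t,u}  = {u} ∪ {t}
  {p,r,t}  = ᶜ of {q,s,u}
  {q,t,u}  = {q,u} ∪ {t}
  {r,s,t}  = ᶜ of {p,q,u}
  {p,q,t,u}  = {t} ∪ {p,q,u}
  {q,r,t,u}  = {q,u} ∪ {q,r,t}
  {p,q,s,t,u}  = {q,s,u} ∪ {p,s,t,u}
  (now 41)
Iteration 4: +21 →
  {r}  = ᶜ of {p,q,s,t,u}
  {p,s}  = ᶜ of {q,r,t,u}
  {q,s}  = {q} ∪ {s}
  {r,s}  = ᶜ of {p,q,t,u}
  {p,q,s}  = {p,q} ∪ {s}
  {p,q,t}  = {q} ∪ {p,t}
  {p,r,s}  = ᶜ of {q,t,u}
  {p,r,u}  = {p,u} ∪ {p,r}
  {p,s,t}  = {s,t} ∪ {p}
  {p,t,u}  = {p,u} ∪ {t,u}
  {q,r,s}  = {q,r} ∪ {s}
  {q,r,u}  = {q,u} ∪ {q,r}
  {q,s,t}  = {q} ∪ {s,t}
  {r,t,u}  = {r,t} ∪ {t,u}
  {p,q,r,s}  = ᶜ of {t,u}
  {p,q,s,t}  = {s,t} ∪ {p,q}
  {p,r,s,u}  = ᶜ of {q,t}
  {p,r,t,u}  = {p,u} ∪ {p,r,t}
  {q,r,s,t}  = ᶜ of {p,u}
  {q,r,s,u}  = ᶜ of {p,t}
  {r,s,t,u}  = ᶜ of {p,q}
  (now 62)
Iteration 5: +2 →
  {r,u}  = ᶜ of {p,q,s,t}
  {r,s,u}  = ᶜ of {p,q,t}
  (now 64)
Iteration 6: no new sets; the family is a σ-algebra.

|σ(𝒜)| = 64.  σ(𝒜) = { {}, {p}, {q}, {r}, {s}, {t}, {u}, {p,q}, {p,r}, {p,s}, {p,t}, {p,u}, {q,r}, {q,s}, {q,t}, {q,u}, {r,s}, {r,t}, {r,u}, {s,t}, {s,u}, {t,u}, {p,q,r}, {p,q,s}, {p,q,t}, {p,q,u}, {p,r,s}, {p,r,t}, {p,r,u}, {p,s,t}, {p,s,u}, {p,t,u}, {q,r,s}, {q,r,t}, {q,r,u}, {q,s,t}, {q,s,u}, {q,t,u}, {r,s,t}, {r,s,u}, {r,t,u}, {s,t,u}, {p,q,r,s}, {p,q,r,t}, {p,q,r,u}, {p,q,s,t}, {p,q,s,u}, {p,q,t,u}, {p,r,s,t}, {p,r,s,u}, {p,r,t,u}, {p,s,t,u}, {q,r,s,t}, {q,r,s,u}, {q,r,t,u}, {q,s,t,u}, {r,s,t,u}, {p,q,r,s,t}, {p,q,r,s,u}, {p,q,r,t,u}, {p,q,s,t,u}, {p,r,s,t,u}, {q,r,s,t,u}, S }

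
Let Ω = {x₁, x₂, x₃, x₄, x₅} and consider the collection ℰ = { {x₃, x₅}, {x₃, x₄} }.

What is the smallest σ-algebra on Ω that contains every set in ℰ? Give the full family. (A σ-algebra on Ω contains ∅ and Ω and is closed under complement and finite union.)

Begin from { ∅, {x₃, x₄}, {x₃, x₅}, Ω } (that is, ℰ plus ∅ and Ω).
Pass 1. New:
  {x₁, x₂, x₄}  = {x₃, x₅}ᶜ
  {x₁, x₂, x₅}  = {x₃, x₄}ᶜ
  {x₃, x₄, x₅}  = {x₃, x₅} ∪ {x₃, x₄}
  (now 7)
Pass 2: +4 →
  {x₁, x₂}  = {x₃, x₄, x₅}ᶜ
  {x₁, x₂, x₃, x₄}  = {x₃, x₄} ∪ {x₁, x₂, x₄}
  {x₁, x₂, x₃, x₅}  = {x₁, x₂, x₅} ∪ {x₃, x₅}
  {x₁, x₂, x₄, x₅}  = {x₁, x₂, x₅} ∪ {x₁, x₂, x₄}
  (now 11)
Pass 3 adds 3:
  {x₃}  = {x₁, x₂, x₄, x₅}ᶜ
  {x₄}  = {x₁, x₂, x₃, x₅}ᶜ
  {x₅}  = {x₁, x₂, x₃, x₄}ᶜ
  (now 14)
Pass 4: +2 →
  {x₄, x₅}  = {x₄} ∪ {x₅}
  {x₁, x₂, x₃}  = {x₃} ∪ {x₁, x₂}
  (now 16)
Pass 5: stable.

|σ(ℰ)| = 16.  σ(ℰ) = { ∅, {x₃}, {x₄}, {x₅}, {x₁, x₂}, {x₃, x₄}, {x₃, x₅}, {x₄, x₅}, {x₁, x₂, x₃}, {x₁, x₂, x₄}, {x₁, x₂, x₅}, {x₃, x₄, x₅}, {x₁, x₂, x₃, x₄}, {x₁, x₂, x₃, x₅}, {x₁, x₂, x₄, x₅}, Ω }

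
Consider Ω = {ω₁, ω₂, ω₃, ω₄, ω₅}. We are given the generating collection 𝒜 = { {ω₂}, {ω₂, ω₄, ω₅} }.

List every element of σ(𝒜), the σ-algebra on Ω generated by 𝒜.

Answer: σ(𝒜) = { {}, {ω₂}, {ω₁, ω₃}, {ω₄, ω₅}, {ω₁, ω₂, ω₃}, {ω₂, ω₄, ω₅}, {ω₁, ω₃, ω₄, ω₅}, Ω }

Trace:
Seed the family with 𝒜 together with ∅ and Ω: { {}, {ω₂}, {ω₂, ω₄, ω₅}, Ω }.
Step 1: 2 new —
  {ω₁, ω₃}  = {ω₂, ω₄, ω₅}ᶜ
  {ω₁, ω₃, ω₄, ω₅}  = {ω₂}ᶜ
  — 6 sets.
Step 2. New:
  {ω₁, ω₂, ω₃}  = {ω₁, ω₃} ∪ {ω₂}
  — 7 sets.
Step 3. New:
  {ω₄, ω₅}  = {ω₁, ω₂, ω₃}ᶜ
  — 8 sets.
Step 4: no new sets; the family is a σ-algebra.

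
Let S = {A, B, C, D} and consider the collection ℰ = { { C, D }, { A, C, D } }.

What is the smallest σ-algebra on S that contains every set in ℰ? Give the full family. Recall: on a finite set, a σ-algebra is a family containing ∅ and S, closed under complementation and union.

Initial family (4 sets): { ∅, { C, D }, { A, C, D }, S }.
Round 1 adds 2:
  { B }  = ᶜ of { A, C, D }
  { A, B }  = ᶜ of { C, D }
  |family| = 6
Round 2 (1 new):
  { B, C, D }  = { C, D } ∪ { B }
  |family| = 7
Round 3 (1 new):
  { A }  = ᶜ of { B, C, D }
  |family| = 8
Round 4: closed — nothing new.

σ(ℰ) = { ∅, { A }, { B }, { A, B }, { C, D }, { A, C, D }, { B, C, D }, S }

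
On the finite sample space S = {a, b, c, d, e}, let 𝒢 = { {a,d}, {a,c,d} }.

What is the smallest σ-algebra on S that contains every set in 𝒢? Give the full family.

σ(𝒢) = { {}, {c}, {a,d}, {b,e}, {a,c,d}, {b,c,e}, {a,b,d,e}, S }

Check:
Take S₀ = 𝒢 ∪ {∅, S} = { {}, {a,d}, {a,c,d}, S }.
Step 1: +2 →
  {b,e}  = S∖{a,c,d}
  {b,c,e}  = S∖{a,d}
  [6 total]
Step 2 (1 new):
  {a,b,d,e}  = {b,e} ∪ {a,d}
  [7 total]
Step 3: 1 new —
  {c}  = S∖{a,b,d,e}
  [8 total]
Step 4: stable.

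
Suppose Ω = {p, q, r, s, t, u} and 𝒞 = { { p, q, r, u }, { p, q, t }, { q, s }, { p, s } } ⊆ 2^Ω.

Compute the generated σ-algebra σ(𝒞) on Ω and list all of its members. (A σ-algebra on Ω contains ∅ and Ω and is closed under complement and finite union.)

Seed the family with 𝒞 together with ∅ and Ω: { {  }, { p, s }, { q, s }, { p, q, t }, { p, q, r, u }, Ω }.
Step 1 adds 8:
  { s, t }  = ᶜ of { p, q, r, u }
  { p, q, s }  = { p, s } ∪ { q, s }
  { r, s, u }  = ᶜ of { p, q, t }
  { p, q, s, t }  = { p, q, t } ∪ { p, s }
  { p, r, t, u }  = ᶜ of { q, s }
  { q, r, t, u }  = ᶜ of { p, s }
  { p, q, r, s, u }  = { p, s } ∪ { p, q, r, u }
  { p, q, r, t, u }  = { p, q, t } ∪ { p, q, r, u }
  — 14 sets.
Step 2 (11 new):
  { s }  = ᶜ of { p, q, r, t, u }
  { t }  = ᶜ of { p, q, r, s, u }
  { r, u }  = ᶜ of { p, q, s, t }
  { p, s, t }  = { s, t } ∪ { p, s }
  { q, s, t }  = { s, t } ∪ { q, s }
  { r, t, u }  = ᶜ of { p, q, s }
  { p, r, s, u }  = { p, s } ∪ { r, s, u }
  { q, r, s, u }  = { r, s, u } ∪ { q, s }
  { r, s, t, u }  = { s, t } ∪ { r, s, u }
  { p, r, s, t, u }  = { p, r, t, u } ∪ { s, t }
  { q, r, s, t, u }  = { s, t } ∪ { q, r, t, u }
  — 25 sets.
Step 3 (7 new):
  { p }  = ᶜ of { q, r, s, t, u }
  { q }  = ᶜ of { p, r, s, t, u }
  { p, q }  = ᶜ of { r, s, t, u }
  { p, t }  = ᶜ of { q, r, s, u }
  { q, t }  = ᶜ of { p, r, s, u }
  { p, r, u }  = ᶜ of { q, s, t }
  { q, r, u }  = ᶜ of { p, s, t }
  — 32 sets.
Step 4: closed — nothing new.

|σ(𝒞)| = 32.  σ(𝒞) = { {  }, { p }, { q }, { s }, { t }, { p, q }, { p, s }, { p, t }, { q, s }, { q, t }, { r, u }, { s, t }, { p, q, s }, { p, q, t }, { p, r, u }, { p, s, t }, { q, r, u }, { q, s, t }, { r, s, u }, { r, t, u }, { p, q, r, u }, { p, q, s, t }, { p, r, s, u }, { p, r, t, u }, { q, r, s, u }, { q, r, t, u }, { r, s, t, u }, { p, q, r, s, u }, { p, q, r, t, u }, { p, r, s, t, u }, { q, r, s, t, u }, Ω }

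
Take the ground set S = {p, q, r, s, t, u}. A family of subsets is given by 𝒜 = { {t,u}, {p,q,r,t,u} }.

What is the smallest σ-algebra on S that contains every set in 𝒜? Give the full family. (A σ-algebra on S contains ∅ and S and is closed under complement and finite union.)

Start: 𝒜 ∪ {∅, S} = { {}, {t,u}, {p,q,r,t,u}, S }.
Round 1: +2 →
  {s}  = ᶜ of {p,q,r,t,u}
  {p,q,r,s}  = ᶜ of {t,u}
  — 6 sets.
Round 2 (1 new):
  {s,t,u}  = {t,u} ∪ {s}
  — 7 sets.
Round 3: +1 →
  {p,q,r}  = ᶜ of {s,t,u}
  — 8 sets.
Round 4: no new sets; the family is a σ-algebra.

Hence σ(𝒜) has 8 members: { {}, {s}, {t,u}, {p,q,r}, {s,t,u}, {p,q,r,s}, {p,q,r,t,u}, S }.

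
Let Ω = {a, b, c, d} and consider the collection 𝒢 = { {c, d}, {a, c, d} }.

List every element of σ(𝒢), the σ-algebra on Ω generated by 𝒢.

σ(𝒢) (8 sets): { ∅, {a}, {b}, {a, b}, {c, d}, {a, c, d}, {b, c, d}, Ω }

Working:
Begin from { ∅, {c, d}, {a, c, d}, Ω } (that is, 𝒢 plus ∅ and Ω).
Iteration 1 adds 2:
  {b}  = {a, c, d}ᶜ
  {a, b}  = {c, d}ᶜ
  |family| = 6
Iteration 2 (1 new):
  {b, c, d}  = {c, d} ∪ {b}
  |family| = 7
Iteration 3. New:
  {a}  = {b, c, d}ᶜ
  |family| = 8
Iteration 4: already closed under ᶜ and ∪.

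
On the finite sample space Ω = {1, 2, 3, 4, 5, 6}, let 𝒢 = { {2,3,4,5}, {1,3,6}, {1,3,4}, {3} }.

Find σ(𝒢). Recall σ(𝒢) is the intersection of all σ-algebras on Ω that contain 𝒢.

|σ(𝒢)| = 32.  σ(𝒢) = { ∅, {1}, {3}, {4}, {6}, {1,3}, {1,4}, {1,6}, {2,5}, {3,4}, {3,6}, {4,6}, {1,2,5}, {1,3,4}, {1,3,6}, {1,4,6}, {2,3,5}, {2,4,5}, {2,5,6}, {3,4,6}, {1,2,3,5}, {1,2,4,5}, {1,2,5,6}, {1,3,4,6}, {2,3,4,5}, {2,3,5,6}, {2,4,5,6}, {1,2,3,4,5}, {1,2,3,5,6}, {1,2,4,5,6}, {2,3,4,5,6}, Ω }

Working:
Begin from { ∅, {3}, {1,3,4}, {1,3,6}, {2,3,4,5}, Ω } (that is, 𝒢 plus ∅ and Ω).
Pass 1: +6 →
  {1,6}  = Ω∖{2,3,4,5}
  {2,4,5}  = Ω∖{1,3,6}
  {2,5,6}  = Ω∖{1,3,4}
  {1,3,4,6}  = {1,3,4} ∪ {1,3,6}
  {1,2,3,4,5}  = {1,3,4} ∪ {2,3,4,5}
  {1,2,4,5,6}  = Ω∖{3}
Pass 2 adds 7:
  {6}  = Ω∖{1,2,3,4,5}
  {2,5}  = Ω∖{1,3,4,6}
  {1,2,5,6}  = {1,6} ∪ {2,5,6}
  {2,3,5,6}  = {2,5,6} ∪ {3}
  {2,4,5,6}  = {2,5,6} ∪ {2,4,5}
  {1,2,3,5,6}  = {1,3,6} ∪ {2,5,6}
  {2,3,4,5,6}  = {2,3,4,5} ∪ {2,5,6}
Pass 3. New:
  {1}  = Ω∖{2,3,4,5,6}
  {4}  = Ω∖{1,2,3,5,6}
  {1,3}  = Ω∖{2,4,5,6}
  {1,4}  = Ω∖{2,3,5,6}
  {3,4}  = Ω∖{1,2,5,6}
  {3,6}  = {6} ∪ {3}
  {2,3,5}  = {2,5} ∪ {3}
Pass 4: +6 →
  {4,6}  = {6} ∪ {4}
  {1,2,5}  = {2,5} ∪ {1}
  {1,4,6}  = Ω∖{2,3,5}
  {3,4,6}  = {3,4} ∪ {6}
  {1,2,3,5}  = {2,5} ∪ {1,3}
  {1,2,4,5}  = Ω∖{3,6}
Pass 5: no new sets; the family is a σ-algebra.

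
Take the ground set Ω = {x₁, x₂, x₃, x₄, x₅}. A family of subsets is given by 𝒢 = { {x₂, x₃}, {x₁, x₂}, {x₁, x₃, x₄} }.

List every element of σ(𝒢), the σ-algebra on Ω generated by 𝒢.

|σ(𝒢)| = 32.  σ(𝒢) = { {}, {x₁}, {x₂}, {x₃}, {x₄}, {x₅}, {x₁, x₂}, {x₁, x₃}, {x₁, x₄}, {x₁, x₅}, {x₂, x₃}, {x₂, x₄}, {x₂, x₅}, {x₃, x₄}, {x₃, x₅}, {x₄, x₅}, {x₁, x₂, x₃}, {x₁, x₂, x₄}, {x₁, x₂, x₅}, {x₁, x₃, x₄}, {x₁, x₃, x₅}, {x₁, x₄, x₅}, {x₂, x₃, x₄}, {x₂, x₃, x₅}, {x₂, x₄, x₅}, {x₃, x₄, x₅}, {x₁, x₂, x₃, x₄}, {x₁, x₂, x₃, x₅}, {x₁, x₂, x₄, x₅}, {x₁, x₃, x₄, x₅}, {x₂, x₃, x₄, x₅}, Ω }

Check:
Initial family (5 sets): { {}, {x₁, x₂}, {x₂, x₃}, {x₁, x₃, x₄}, Ω }.
Round 1. New:
  {x₂, x₅}  = {x₁, x₃, x₄}ᶜ
  {x₁, x₂, x₃}  = {x₂, x₃} ∪ {x₁, x₂}
  {x₁, x₄, x₅}  = {x₂, x₃}ᶜ
  {x₃, x₄, x₅}  = {x₁, x₂}ᶜ
  {x₁, x₂, x₃, x₄}  = {x₁, x₃, x₄} ∪ {x₂, x₃}
  (now 10)
Round 2: 8 new —
  {x₅}  = {x₁, x₂, x₃, x₄}ᶜ
  {x₄, x₅}  = {x₁, x₂, x₃}ᶜ
  {x₁, x₂, x₅}  = {x₂, x₅} ∪ {x₁, x₂}
  {x₂, x₃, x₅}  = {x₂, x₅} ∪ {x₂, x₃}
  {x₁, x₂, x₃, x₅}  = {x₂, x₅} ∪ {x₁, x₂, x₃}
  {x₁, x₂, x₄, x₅}  = {x₁, x₄, x₅} ∪ {x₂, x₅}
  {x₁, x₃, x₄, x₅}  = {x₁, x₄, x₅} ∪ {x₃, x₄, x₅}
  {x₂, x₃, x₄, x₅}  = {x₂, x₅} ∪ {x₃, x₄, x₅}
  (now 18)
Round 3: +7 →
  {x₁}  = {x₂, x₃, x₄, x₅}ᶜ
  {x₂}  = {x₁, x₃, x₄, x₅}ᶜ
  {x₃}  = {x₁, x₂, x₄, x₅}ᶜ
  {x₄}  = {x₁, x₂, x₃, x₅}ᶜ
  {x₁, x₄}  = {x₂, x₃, x₅}ᶜ
  {x₃, x₄}  = {x₁, x₂, x₅}ᶜ
  {x₂, x₄, x₅}  = {x₄, x₅} ∪ {x₂, x₅}
  (now 25)
Round 4 (6 new):
  {x₁, x₃}  = {x₂, x₄, x₅}ᶜ
  {x₁, x₅}  = {x₅} ∪ {x₁}
  {x₂, x₄}  = {x₂} ∪ {x₄}
  {x₃, x₅}  = {x₅} ∪ {x₃}
  {x₁, x₂, x₄}  = {x₁, x₂} ∪ {x₁, x₄}
  {x₂, x₃, x₄}  = {x₃, x₄} ∪ {x₂}
  (now 31)
Round 5 (1 new):
  {x₁, x₃, x₅}  = {x₂, x₄}ᶜ
  (now 32)
After Round 6 the family is unchanged; done.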